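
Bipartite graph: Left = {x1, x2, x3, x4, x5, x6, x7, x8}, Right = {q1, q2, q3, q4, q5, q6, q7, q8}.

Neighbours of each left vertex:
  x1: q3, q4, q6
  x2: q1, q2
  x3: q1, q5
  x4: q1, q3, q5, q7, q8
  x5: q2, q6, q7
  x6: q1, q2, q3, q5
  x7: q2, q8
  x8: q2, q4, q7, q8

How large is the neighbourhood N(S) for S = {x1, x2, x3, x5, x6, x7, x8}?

8

The union of neighbours of {x1, x2, x3, x5, x6, x7, x8} is {q1, q2, q3, q4, q5, q6, q7, q8}, which has 8 elements.
Since |N(S)| = 8 ≥ |S| = 7, Hall's condition holds for this subset.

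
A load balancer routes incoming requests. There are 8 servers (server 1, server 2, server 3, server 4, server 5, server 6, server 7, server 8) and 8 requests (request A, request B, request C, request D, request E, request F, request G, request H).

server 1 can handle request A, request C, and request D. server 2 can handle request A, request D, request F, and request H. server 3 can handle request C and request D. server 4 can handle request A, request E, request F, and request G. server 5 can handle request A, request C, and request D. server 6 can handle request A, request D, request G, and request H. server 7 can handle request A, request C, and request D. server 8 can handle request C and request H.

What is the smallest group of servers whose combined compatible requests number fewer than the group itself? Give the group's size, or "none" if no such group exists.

Take S = {server 1, server 3, server 5, server 7}. Its neighbourhood is {request A, request C, request D}, so |N(S)| = 3 < |S| = 4.
Every subset of size less than 4 has at least as many neighbours as members, so 4 is the minimum.

4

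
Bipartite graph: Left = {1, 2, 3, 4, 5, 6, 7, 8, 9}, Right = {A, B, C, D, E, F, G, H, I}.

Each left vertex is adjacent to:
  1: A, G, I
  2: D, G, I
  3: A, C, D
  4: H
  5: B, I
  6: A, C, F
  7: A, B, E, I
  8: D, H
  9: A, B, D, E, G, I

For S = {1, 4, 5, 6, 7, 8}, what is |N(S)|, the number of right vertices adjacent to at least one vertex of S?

9

The union of neighbours of {1, 4, 5, 6, 7, 8} is {A, B, C, D, E, F, G, H, I}, which has 9 elements.
Since |N(S)| = 9 ≥ |S| = 6, Hall's condition holds for this subset.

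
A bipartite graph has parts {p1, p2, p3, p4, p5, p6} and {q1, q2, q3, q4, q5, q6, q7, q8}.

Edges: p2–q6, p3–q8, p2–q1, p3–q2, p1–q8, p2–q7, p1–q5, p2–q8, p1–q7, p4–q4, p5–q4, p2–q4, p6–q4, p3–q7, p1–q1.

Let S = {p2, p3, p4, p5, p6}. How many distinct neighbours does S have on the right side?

The union of neighbours of {p2, p3, p4, p5, p6} is {q1, q2, q4, q6, q7, q8}, which has 6 elements.
Since |N(S)| = 6 ≥ |S| = 5, Hall's condition holds for this subset.

6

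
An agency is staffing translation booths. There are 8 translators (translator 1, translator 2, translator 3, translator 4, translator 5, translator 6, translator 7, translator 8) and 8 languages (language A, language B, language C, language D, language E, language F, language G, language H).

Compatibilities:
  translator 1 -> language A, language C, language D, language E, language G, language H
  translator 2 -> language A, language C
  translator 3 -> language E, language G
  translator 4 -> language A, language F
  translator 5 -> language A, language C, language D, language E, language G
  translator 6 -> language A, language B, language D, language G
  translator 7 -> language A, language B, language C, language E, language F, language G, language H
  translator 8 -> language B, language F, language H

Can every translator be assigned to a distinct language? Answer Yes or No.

Yes

For example, pair translator 1–language H, translator 2–language C, translator 3–language E, translator 4–language A, translator 5–language D, translator 6–language G, translator 7–language B, translator 8–language F.
All 8 translators are covered.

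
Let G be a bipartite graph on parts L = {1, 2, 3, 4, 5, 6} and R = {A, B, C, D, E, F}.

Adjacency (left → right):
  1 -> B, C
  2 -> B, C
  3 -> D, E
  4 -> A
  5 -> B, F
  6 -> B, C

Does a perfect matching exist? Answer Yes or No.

The set {1, 2, 6} has only 2 neighbours ({B, C}), so by Hall's theorem at most 5 of the 6 left vertices can be matched.
Hence no matching covers every left vertex.

No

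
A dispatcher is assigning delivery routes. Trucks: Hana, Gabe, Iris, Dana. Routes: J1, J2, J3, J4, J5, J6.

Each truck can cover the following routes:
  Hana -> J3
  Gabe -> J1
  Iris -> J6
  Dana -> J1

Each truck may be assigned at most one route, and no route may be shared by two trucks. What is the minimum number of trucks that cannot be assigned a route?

1

For example, pair Hana–J3, Gabe–J1, Iris–J6.
The set {Gabe, Dana} has only 1 neighbour ({J1}), so by Hall's theorem at most 3 of the 4 trucks can be matched.
That matches 3 of the 4, leaving 1 unmatched; no matching can do better.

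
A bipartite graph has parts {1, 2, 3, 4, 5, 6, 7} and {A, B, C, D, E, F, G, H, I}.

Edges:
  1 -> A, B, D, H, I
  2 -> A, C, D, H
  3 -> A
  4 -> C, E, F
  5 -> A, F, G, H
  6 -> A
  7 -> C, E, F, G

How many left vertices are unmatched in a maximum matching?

1

A valid assignment of size 6: 1-H, 2-D, 3-A, 4-C, 5-F, 7-E.
The set {3, 6} has only 1 neighbour ({A}), so by Hall's theorem at most 6 of the 7 left vertices can be matched.
That matches 6 of the 7, leaving 1 unmatched; no matching can do better.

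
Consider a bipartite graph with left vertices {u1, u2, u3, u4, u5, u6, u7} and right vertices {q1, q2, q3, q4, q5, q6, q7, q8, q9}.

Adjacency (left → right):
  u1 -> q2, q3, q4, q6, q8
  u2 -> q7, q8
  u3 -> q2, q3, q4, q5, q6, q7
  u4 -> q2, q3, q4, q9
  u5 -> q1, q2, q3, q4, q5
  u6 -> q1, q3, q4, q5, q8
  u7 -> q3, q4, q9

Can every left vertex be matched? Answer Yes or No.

A valid assignment of size 7: u1→q6, u2→q8, u3→q7, u4→q2, u5→q3, u6→q1, u7→q4.
All 7 left vertices are covered.

Yes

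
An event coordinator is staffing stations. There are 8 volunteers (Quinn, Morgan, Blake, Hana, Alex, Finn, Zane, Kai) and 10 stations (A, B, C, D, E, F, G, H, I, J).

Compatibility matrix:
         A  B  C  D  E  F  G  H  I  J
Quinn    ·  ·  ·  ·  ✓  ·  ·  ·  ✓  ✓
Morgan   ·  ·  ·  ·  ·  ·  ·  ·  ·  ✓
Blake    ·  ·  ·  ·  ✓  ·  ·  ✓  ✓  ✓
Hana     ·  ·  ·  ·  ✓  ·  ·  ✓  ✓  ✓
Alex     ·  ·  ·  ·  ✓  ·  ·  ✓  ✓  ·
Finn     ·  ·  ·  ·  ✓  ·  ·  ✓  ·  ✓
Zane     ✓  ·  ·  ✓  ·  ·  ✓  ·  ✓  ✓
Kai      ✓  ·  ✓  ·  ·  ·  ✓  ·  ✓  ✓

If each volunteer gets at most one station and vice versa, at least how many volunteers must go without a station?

2

A valid assignment of size 6: Quinn-I, Morgan-J, Blake-H, Hana-E, Zane-A, Kai-G.
The set {Quinn, Morgan, Blake, Hana, Alex, Finn} has only 4 neighbours ({E, H, I, J}), so by Hall's theorem at most 6 of the 8 volunteers can be matched.
That matches 6 of the 8, leaving 2 unmatched; no matching can do better.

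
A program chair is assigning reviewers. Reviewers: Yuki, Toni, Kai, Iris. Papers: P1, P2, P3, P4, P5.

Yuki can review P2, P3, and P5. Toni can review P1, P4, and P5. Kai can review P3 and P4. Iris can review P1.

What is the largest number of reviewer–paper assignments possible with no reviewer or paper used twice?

A valid assignment of size 4: Yuki–P3, Toni–P5, Kai–P4, Iris–P1.
All 4 reviewers are matched, so no larger matching exists.

4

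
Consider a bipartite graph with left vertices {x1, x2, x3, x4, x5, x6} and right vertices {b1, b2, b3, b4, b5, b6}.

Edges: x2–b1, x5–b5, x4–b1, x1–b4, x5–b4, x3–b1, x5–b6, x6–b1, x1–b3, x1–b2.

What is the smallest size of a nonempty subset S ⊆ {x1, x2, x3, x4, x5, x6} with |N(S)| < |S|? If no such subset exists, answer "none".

Take S = {x2, x3}. Its neighbourhood is {b1}, so |N(S)| = 1 < |S| = 2.
No single vertex violates Hall's condition since each has at least one neighbour, so 2 is the minimum.

2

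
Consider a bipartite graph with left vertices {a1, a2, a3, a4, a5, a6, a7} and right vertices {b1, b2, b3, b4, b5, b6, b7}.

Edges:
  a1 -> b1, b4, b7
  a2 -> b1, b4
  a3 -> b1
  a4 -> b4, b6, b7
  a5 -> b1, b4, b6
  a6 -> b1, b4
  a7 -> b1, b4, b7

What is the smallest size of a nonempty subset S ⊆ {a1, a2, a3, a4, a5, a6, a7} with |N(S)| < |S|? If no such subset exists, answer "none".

3

Take S = {a2, a3, a6}. Its neighbourhood is {b1, b4}, so |N(S)| = 2 < |S| = 3.
Every subset of size less than 3 has at least as many neighbours as members, so 3 is the minimum.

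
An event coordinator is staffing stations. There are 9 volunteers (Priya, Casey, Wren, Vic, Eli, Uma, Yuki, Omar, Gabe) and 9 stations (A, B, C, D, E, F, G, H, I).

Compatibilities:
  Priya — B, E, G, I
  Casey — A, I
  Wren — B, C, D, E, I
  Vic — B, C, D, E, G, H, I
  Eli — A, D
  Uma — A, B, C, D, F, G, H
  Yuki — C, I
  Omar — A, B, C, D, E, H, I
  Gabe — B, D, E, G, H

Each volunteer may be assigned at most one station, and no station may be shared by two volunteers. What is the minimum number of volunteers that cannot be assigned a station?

0

One maximum matching: Priya–I, Casey–A, Wren–B, Vic–E, Eli–D, Uma–F, Yuki–C, Omar–H, Gabe–G.
This saturates every volunteer, so 9 is the maximum.
That matches 9 of the 9, leaving 0 unmatched; no matching can do better.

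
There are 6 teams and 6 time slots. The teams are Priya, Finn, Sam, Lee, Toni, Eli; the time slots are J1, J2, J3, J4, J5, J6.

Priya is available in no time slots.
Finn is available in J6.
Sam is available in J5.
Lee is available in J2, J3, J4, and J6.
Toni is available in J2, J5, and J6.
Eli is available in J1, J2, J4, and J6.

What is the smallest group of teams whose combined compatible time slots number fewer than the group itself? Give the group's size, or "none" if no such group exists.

1

Take S = {Priya}. Its neighbourhood is {}, so |N(S)| = 0 < |S| = 1.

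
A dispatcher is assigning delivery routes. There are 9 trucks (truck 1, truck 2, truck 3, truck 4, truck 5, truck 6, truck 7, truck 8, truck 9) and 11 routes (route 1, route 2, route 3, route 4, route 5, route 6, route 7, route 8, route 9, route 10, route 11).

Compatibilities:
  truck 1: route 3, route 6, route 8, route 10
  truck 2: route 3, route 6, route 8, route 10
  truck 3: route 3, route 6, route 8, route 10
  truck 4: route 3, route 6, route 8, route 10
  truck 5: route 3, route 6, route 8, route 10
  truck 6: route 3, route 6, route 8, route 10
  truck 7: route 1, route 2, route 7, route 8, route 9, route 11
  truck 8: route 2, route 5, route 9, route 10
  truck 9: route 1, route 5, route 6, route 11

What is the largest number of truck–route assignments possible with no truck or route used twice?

7

For example, pair truck 1–route 8, truck 2–route 3, truck 3–route 6, truck 4–route 10, truck 7–route 9, truck 8–route 2, truck 9–route 11.
The set {truck 1, truck 2, truck 3, truck 4, truck 5, truck 6} has only 4 neighbours ({route 10, route 3, route 6, route 8}), so by Hall's theorem at most 7 of the 9 trucks can be matched.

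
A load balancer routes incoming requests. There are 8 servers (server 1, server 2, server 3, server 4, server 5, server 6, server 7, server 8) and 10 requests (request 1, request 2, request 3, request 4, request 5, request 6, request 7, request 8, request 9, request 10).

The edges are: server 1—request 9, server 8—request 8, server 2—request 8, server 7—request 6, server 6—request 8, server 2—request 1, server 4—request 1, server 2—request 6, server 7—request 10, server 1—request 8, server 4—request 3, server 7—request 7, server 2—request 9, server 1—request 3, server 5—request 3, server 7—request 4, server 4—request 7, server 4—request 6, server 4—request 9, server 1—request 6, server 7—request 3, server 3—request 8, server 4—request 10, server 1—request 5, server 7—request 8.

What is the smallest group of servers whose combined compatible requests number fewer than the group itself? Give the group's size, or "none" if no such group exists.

2

Take S = {server 3, server 6}. Its neighbourhood is {request 8}, so |N(S)| = 1 < |S| = 2.
No single vertex violates Hall's condition since each has at least one neighbour, so 2 is the minimum.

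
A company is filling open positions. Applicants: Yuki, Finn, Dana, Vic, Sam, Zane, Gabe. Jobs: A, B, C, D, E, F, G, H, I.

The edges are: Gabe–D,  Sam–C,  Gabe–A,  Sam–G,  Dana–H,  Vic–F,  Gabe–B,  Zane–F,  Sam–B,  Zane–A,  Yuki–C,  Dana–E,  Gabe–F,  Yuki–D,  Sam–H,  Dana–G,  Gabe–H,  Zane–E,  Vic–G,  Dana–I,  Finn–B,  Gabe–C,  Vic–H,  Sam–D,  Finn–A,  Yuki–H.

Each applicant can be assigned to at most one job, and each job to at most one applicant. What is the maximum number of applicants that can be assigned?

7

For example, pair Yuki–C, Finn–B, Dana–G, Vic–F, Sam–H, Zane–E, Gabe–A.
All 7 applicants are matched, so no larger matching exists.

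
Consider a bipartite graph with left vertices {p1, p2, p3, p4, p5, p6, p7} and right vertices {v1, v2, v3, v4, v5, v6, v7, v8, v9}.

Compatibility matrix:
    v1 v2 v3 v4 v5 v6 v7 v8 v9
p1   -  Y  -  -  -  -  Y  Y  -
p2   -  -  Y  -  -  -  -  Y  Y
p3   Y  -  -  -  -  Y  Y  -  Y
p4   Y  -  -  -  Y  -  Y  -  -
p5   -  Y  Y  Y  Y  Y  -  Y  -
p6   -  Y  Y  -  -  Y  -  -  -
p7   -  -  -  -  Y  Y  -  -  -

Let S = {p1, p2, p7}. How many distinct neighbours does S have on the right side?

7

The union of neighbours of {p1, p2, p7} is {v2, v3, v5, v6, v7, v8, v9}, which has 7 elements.
Since |N(S)| = 7 ≥ |S| = 3, Hall's condition holds for this subset.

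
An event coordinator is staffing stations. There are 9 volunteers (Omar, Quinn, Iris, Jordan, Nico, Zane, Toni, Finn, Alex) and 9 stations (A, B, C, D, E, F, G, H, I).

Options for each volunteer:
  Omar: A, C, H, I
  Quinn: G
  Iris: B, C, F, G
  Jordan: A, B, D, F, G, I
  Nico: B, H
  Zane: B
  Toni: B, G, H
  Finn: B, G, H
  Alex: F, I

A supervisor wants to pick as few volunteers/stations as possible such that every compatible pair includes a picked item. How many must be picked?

7

The 7 edges Omar–I, Quinn–G, Iris–C, Jordan–A, Nico–H, Zane–B, Alex–F form a matching, so any vertex cover needs at least 7 vertices (one per matched edge).
Conversely {Omar, Iris, Jordan, Alex, B, G, H} meets every edge and has exactly 7 vertices, so 7 is optimal.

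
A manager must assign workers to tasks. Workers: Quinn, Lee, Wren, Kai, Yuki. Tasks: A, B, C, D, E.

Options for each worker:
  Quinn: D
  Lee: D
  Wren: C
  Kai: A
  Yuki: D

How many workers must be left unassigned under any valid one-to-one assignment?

2

A valid assignment of size 3: Quinn-D, Wren-C, Kai-A.
The set {Quinn, Lee, Yuki} has only 1 neighbour ({D}), so by Hall's theorem at most 3 of the 5 workers can be matched.
That matches 3 of the 5, leaving 2 unmatched; no matching can do better.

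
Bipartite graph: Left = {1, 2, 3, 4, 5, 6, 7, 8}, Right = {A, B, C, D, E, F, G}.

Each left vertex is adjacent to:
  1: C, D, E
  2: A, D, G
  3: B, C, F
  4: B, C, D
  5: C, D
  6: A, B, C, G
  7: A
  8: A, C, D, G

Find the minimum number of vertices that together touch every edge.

The 7 edges 1–E, 2–G, 3–F, 4–C, 5–D, 6–B, 7–A form a matching, so any vertex cover needs at least 7 vertices (one per matched edge).
Conversely {1, 3, A, B, C, D, G} meets every edge and has exactly 7 vertices, so 7 is optimal.

7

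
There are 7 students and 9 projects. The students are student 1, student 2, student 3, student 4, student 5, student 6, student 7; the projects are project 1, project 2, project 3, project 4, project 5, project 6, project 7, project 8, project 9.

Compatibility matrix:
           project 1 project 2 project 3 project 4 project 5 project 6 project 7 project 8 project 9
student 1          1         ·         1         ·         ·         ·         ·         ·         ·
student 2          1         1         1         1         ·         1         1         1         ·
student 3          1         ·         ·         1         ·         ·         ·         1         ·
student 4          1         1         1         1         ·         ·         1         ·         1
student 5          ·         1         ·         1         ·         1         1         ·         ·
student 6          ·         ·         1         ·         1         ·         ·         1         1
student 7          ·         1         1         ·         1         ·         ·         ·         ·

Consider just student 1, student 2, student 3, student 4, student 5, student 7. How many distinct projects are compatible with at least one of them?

The union of neighbours of {student 1, student 2, student 3, student 4, student 5, student 7} is {project 1, project 2, project 3, project 4, project 5, project 6, project 7, project 8, project 9}, which has 9 elements.
Since |N(S)| = 9 ≥ |S| = 6, Hall's condition holds for this subset.

9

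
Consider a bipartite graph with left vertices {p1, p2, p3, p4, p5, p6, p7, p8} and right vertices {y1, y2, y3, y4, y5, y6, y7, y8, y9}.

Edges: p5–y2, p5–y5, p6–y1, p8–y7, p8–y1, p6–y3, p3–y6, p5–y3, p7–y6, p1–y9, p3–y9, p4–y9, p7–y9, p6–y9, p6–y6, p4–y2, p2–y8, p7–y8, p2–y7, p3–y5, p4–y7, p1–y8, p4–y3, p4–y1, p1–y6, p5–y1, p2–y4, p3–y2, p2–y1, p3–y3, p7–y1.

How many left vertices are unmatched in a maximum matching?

For example, pair p1-y8, p2-y4, p3-y9, p4-y7, p5-y2, p6-y3, p7-y6, p8-y1.
All 8 left vertices are matched, so no larger matching exists.
That matches 8 of the 8, leaving 0 unmatched; no matching can do better.

0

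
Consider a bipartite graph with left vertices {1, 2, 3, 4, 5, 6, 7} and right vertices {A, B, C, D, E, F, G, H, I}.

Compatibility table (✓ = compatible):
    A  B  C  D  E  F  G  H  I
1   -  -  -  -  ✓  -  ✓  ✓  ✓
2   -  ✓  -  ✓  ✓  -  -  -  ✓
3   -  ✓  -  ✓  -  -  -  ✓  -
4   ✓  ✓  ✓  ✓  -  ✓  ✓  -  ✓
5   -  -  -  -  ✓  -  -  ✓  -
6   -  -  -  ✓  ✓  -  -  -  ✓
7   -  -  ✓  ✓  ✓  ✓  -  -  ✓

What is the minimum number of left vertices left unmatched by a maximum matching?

A valid assignment of size 7: 1-G, 2-I, 3-B, 4-A, 5-H, 6-D, 7-E.
All 7 left vertices are matched, so no larger matching exists.
That matches 7 of the 7, leaving 0 unmatched; no matching can do better.

0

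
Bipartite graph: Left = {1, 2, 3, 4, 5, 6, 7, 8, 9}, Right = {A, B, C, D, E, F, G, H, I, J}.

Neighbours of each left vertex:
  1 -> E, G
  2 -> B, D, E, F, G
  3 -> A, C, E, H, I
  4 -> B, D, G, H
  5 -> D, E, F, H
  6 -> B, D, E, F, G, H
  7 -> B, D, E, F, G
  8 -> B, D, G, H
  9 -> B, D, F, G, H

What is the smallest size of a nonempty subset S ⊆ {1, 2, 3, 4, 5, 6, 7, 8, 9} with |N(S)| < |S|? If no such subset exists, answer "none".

Take S = {1, 2, 4, 5, 6, 7, 8}. Its neighbourhood is {B, D, E, F, G, H}, so |N(S)| = 6 < |S| = 7.
Every subset of size less than 7 has at least as many neighbours as members, so 7 is the minimum.

7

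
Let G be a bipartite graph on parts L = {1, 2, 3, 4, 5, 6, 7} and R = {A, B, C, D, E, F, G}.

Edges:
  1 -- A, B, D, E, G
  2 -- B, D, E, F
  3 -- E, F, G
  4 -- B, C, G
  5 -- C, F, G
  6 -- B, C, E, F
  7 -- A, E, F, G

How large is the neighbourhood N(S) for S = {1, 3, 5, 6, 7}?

7

The union of neighbours of {1, 3, 5, 6, 7} is {A, B, C, D, E, F, G}, which has 7 elements.
Since |N(S)| = 7 ≥ |S| = 5, Hall's condition holds for this subset.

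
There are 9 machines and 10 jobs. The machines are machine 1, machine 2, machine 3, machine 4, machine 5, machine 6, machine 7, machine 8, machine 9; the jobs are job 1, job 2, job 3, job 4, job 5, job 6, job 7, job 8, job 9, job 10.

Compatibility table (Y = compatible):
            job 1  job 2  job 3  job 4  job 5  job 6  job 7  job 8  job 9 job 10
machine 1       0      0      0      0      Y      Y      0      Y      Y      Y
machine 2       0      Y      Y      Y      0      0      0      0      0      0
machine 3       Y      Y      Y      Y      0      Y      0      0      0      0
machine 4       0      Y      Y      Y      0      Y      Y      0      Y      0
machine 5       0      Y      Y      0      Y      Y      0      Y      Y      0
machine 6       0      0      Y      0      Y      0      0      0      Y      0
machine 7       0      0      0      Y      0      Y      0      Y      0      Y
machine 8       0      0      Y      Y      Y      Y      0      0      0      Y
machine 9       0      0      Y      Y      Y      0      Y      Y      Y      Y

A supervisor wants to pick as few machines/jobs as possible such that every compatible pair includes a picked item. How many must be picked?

A maximum matching has 9 edges (e.g. machine 1–job 8, machine 2–job 2, machine 3–job 1, machine 4–job 7, machine 5–job 5, machine 6–job 3, machine 7–job 6, machine 8–job 4, machine 9–job 9).
By König's theorem the minimum vertex cover has the same size. One such cover is {machine 1, machine 2, machine 3, machine 4, machine 5, machine 6, machine 7, machine 8, machine 9}.

9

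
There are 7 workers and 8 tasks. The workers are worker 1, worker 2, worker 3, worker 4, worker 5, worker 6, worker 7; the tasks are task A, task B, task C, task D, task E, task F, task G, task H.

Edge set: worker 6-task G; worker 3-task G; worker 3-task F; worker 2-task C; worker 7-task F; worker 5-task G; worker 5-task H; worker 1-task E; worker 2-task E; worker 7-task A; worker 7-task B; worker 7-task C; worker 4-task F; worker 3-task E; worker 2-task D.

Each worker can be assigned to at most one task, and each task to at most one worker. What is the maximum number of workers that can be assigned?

6

For example, pair worker 1→task E, worker 2→task D, worker 3→task G, worker 4→task F, worker 5→task H, worker 7→task A.
The set {worker 1, worker 3, worker 4, worker 6} has only 3 neighbours ({task E, task F, task G}), so by Hall's theorem at most 6 of the 7 workers can be matched.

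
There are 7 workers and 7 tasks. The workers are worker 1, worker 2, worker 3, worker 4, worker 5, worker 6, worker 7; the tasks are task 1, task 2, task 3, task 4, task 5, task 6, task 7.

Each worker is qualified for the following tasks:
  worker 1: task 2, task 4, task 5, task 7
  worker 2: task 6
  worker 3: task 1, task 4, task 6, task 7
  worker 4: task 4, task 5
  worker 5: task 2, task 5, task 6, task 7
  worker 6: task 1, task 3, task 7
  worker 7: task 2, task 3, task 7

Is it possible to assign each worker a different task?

Yes

For example, pair worker 1–task 7, worker 2–task 6, worker 3–task 1, worker 4–task 4, worker 5–task 5, worker 6–task 3, worker 7–task 2.
Every worker is matched, so this is a perfect matching.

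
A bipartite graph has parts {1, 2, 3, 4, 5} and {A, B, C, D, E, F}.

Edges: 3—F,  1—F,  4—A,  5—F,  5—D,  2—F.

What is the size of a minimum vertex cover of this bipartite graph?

The 3 edges 1–F, 4–A, 5–D form a matching, so any vertex cover needs at least 3 vertices (one per matched edge).
Conversely {4, 5, F} meets every edge and has exactly 3 vertices, so 3 is optimal.

3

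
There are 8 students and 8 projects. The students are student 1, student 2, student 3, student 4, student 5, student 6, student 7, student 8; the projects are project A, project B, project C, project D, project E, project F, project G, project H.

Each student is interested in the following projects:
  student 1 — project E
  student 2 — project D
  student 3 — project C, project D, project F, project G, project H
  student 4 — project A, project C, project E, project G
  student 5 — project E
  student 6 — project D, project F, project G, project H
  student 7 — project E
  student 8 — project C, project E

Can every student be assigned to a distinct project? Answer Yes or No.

The set {student 1, student 5, student 7} has only 1 neighbour ({project E}), so by Hall's theorem at most 6 of the 8 students can be matched.
Hence no matching covers every student.

No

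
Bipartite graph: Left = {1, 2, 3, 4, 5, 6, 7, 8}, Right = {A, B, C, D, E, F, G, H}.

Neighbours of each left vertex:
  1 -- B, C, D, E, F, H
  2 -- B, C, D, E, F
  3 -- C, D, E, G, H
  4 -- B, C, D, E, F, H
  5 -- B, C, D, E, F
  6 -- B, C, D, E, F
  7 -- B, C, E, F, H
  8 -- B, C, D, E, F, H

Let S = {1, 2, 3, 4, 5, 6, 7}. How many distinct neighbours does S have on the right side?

The union of neighbours of {1, 2, 3, 4, 5, 6, 7} is {B, C, D, E, F, G, H}, which has 7 elements.
Since |N(S)| = 7 ≥ |S| = 7, Hall's condition holds for this subset.

7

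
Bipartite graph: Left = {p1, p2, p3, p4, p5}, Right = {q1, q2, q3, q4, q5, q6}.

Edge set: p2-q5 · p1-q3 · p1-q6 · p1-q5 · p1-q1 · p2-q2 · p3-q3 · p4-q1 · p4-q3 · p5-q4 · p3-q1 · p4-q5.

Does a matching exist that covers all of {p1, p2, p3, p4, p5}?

For example, pair p1-q6, p2-q2, p3-q3, p4-q5, p5-q4.
All 5 left vertices are covered.

Yes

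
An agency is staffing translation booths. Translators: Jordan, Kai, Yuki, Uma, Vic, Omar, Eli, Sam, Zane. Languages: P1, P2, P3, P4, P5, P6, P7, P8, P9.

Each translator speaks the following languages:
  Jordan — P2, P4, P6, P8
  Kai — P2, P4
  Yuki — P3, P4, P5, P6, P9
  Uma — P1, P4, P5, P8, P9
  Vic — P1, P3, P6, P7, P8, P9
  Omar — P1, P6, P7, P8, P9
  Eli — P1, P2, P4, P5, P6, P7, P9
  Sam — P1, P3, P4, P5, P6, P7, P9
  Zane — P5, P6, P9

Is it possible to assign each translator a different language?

Yes

A valid assignment of size 9: Jordan→P6, Kai→P4, Yuki→P5, Uma→P1, Vic→P7, Omar→P8, Eli→P2, Sam→P3, Zane→P9.
Every translator is matched, so this is a perfect matching.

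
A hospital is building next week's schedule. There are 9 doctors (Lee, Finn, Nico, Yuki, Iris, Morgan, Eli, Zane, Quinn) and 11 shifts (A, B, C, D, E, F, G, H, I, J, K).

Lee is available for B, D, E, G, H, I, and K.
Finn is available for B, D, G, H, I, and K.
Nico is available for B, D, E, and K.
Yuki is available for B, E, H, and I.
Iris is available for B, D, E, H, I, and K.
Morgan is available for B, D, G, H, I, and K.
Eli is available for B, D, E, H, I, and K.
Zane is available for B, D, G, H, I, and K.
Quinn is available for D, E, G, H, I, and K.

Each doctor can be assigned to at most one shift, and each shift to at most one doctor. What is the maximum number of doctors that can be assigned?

A valid assignment of size 7: Lee-G, Finn-I, Nico-E, Yuki-B, Iris-D, Morgan-H, Eli-K.
The set {Lee, Finn, Nico, Yuki, Iris, Morgan, Eli, Zane, Quinn} has only 7 neighbours ({B, D, E, G, H, I, K}), so by Hall's theorem at most 7 of the 9 doctors can be matched.

7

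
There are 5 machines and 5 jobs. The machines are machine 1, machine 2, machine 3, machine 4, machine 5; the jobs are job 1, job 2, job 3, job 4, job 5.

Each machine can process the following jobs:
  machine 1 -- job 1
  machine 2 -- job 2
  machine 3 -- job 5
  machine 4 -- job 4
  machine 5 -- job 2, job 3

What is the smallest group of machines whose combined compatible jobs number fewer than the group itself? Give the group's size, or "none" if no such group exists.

none

A matching saturating every machine exists, for instance machine 1→job 1, machine 2→job 2, machine 3→job 5, machine 4→job 4, machine 5→job 3.
By Hall's marriage theorem, this means |N(S)| ≥ |S| for every subset S, so no violating subset exists.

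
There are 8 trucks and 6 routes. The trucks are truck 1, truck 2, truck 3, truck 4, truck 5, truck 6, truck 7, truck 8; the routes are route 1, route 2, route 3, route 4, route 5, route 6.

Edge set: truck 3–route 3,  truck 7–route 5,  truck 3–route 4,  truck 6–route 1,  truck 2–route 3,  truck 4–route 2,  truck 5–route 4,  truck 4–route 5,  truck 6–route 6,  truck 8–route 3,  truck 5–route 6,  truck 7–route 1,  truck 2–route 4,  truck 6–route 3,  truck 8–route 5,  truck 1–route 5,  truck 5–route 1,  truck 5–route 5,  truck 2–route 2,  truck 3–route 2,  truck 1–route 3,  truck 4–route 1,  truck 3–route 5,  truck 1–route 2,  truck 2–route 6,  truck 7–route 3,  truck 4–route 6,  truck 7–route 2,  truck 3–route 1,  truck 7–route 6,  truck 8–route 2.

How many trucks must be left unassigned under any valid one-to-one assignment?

For example, pair truck 1–route 5, truck 2–route 2, truck 3–route 3, truck 4–route 1, truck 5–route 4, truck 6–route 6.
The set {truck 1, truck 2, truck 3, truck 4, truck 5, truck 6, truck 7, truck 8} has only 6 neighbours ({route 1, route 2, route 3, route 4, route 5, route 6}), so by Hall's theorem at most 6 of the 8 trucks can be matched.
That matches 6 of the 8, leaving 2 unmatched; no matching can do better.

2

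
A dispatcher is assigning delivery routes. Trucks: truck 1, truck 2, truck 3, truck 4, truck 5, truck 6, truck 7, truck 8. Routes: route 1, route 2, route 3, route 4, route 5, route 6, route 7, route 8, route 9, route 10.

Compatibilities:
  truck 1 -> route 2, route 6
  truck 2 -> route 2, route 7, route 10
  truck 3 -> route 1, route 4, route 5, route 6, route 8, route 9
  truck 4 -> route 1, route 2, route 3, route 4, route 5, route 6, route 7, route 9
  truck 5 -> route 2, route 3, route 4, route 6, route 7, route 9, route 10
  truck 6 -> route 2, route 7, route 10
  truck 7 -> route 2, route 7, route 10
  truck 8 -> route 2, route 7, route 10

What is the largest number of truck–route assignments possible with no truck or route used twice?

7

For example, pair truck 1-route 6, truck 2-route 2, truck 3-route 9, truck 4-route 3, truck 5-route 4, truck 6-route 10, truck 7-route 7.
The set {truck 2, truck 6, truck 7, truck 8} has only 3 neighbours ({route 10, route 2, route 7}), so by Hall's theorem at most 7 of the 8 trucks can be matched.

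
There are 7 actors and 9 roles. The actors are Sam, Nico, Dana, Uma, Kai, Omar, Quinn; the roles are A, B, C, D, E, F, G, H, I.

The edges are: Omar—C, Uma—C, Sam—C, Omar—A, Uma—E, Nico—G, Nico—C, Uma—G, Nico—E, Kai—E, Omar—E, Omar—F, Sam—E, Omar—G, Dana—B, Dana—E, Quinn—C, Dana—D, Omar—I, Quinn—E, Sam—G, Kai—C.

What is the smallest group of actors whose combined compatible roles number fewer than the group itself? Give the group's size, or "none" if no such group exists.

4

Take S = {Sam, Nico, Uma, Kai}. Its neighbourhood is {C, E, G}, so |N(S)| = 3 < |S| = 4.
Every subset of size less than 4 has at least as many neighbours as members, so 4 is the minimum.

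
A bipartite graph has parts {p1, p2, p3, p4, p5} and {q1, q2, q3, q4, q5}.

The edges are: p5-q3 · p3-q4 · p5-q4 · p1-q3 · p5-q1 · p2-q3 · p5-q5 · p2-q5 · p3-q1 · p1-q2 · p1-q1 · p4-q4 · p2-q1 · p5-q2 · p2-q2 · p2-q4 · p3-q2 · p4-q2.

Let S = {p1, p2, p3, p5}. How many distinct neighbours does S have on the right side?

The union of neighbours of {p1, p2, p3, p5} is {q1, q2, q3, q4, q5}, which has 5 elements.
Since |N(S)| = 5 ≥ |S| = 4, Hall's condition holds for this subset.

5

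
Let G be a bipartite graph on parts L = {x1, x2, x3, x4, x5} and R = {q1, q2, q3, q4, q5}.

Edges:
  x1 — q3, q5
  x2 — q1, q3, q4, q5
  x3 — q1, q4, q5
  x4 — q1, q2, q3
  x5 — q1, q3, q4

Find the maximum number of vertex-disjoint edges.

5

One maximum matching: x1–q3, x2–q1, x3–q5, x4–q2, x5–q4.
All 5 left vertices are matched, so no larger matching exists.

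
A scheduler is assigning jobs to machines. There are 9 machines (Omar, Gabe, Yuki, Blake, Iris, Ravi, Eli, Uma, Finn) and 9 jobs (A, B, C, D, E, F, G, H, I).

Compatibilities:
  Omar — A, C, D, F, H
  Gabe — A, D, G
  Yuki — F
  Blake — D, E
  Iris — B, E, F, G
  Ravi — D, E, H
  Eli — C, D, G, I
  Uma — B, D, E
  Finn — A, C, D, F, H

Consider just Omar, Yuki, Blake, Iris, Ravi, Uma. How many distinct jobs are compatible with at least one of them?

8

The union of neighbours of {Omar, Yuki, Blake, Iris, Ravi, Uma} is {A, B, C, D, E, F, G, H}, which has 8 elements.
Since |N(S)| = 8 ≥ |S| = 6, Hall's condition holds for this subset.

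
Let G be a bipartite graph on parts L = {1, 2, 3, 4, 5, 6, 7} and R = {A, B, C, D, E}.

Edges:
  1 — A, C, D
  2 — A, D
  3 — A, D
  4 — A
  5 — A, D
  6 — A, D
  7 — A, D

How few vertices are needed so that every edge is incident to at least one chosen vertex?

A maximum matching has 3 edges (e.g. 1–C, 2–A, 3–D).
By König's theorem the minimum vertex cover has the same size. One such cover is {1, A, D}.

3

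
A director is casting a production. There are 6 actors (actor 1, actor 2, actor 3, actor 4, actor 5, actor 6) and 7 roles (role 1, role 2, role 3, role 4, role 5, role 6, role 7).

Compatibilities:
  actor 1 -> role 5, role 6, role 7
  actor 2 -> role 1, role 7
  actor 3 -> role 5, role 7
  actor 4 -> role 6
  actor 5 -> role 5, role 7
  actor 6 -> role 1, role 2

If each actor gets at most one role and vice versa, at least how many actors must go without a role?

One maximum matching: actor 1-role 5, actor 2-role 1, actor 3-role 7, actor 4-role 6, actor 6-role 2.
The set {actor 1, actor 3, actor 4, actor 5} has only 3 neighbours ({role 5, role 6, role 7}), so by Hall's theorem at most 5 of the 6 actors can be matched.
That matches 5 of the 6, leaving 1 unmatched; no matching can do better.

1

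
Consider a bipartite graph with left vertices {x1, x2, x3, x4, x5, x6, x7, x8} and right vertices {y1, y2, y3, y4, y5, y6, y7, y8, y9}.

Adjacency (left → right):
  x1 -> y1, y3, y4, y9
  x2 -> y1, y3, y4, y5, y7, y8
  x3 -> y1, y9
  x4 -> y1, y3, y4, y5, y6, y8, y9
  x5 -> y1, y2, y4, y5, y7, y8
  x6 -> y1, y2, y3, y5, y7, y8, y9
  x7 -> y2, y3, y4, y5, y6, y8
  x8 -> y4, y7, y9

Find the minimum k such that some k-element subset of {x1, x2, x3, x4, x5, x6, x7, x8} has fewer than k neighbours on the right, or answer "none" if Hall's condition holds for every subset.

none

A matching saturating every left vertex exists, for instance x1→y1, x2→y3, x3→y9, x4→y6, x5→y5, x6→y2, x7→y4, x8→y7.
By Hall's marriage theorem, this means |N(S)| ≥ |S| for every subset S, so no violating subset exists.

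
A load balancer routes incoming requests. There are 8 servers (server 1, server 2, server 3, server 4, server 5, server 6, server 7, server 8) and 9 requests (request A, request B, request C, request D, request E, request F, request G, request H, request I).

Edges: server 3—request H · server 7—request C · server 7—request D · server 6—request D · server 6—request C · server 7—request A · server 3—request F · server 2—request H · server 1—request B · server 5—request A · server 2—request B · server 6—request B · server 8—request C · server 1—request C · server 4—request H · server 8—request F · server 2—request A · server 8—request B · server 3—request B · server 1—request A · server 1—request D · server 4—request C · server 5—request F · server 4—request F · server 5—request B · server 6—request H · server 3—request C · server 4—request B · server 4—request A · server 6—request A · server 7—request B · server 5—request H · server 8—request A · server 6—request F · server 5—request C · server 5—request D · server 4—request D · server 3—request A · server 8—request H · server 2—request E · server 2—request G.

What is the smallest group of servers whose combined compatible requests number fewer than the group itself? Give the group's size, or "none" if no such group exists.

7

Take S = {server 1, server 3, server 4, server 5, server 6, server 7, server 8}. Its neighbourhood is {request A, request B, request C, request D, request F, request H}, so |N(S)| = 6 < |S| = 7.
Every subset of size less than 7 has at least as many neighbours as members, so 7 is the minimum.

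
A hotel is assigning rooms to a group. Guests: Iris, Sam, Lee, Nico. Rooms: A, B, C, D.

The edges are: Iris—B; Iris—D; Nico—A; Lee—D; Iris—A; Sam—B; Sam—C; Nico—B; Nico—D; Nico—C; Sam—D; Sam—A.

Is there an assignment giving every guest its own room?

A valid assignment of size 4: Iris→A, Sam→C, Lee→D, Nico→B.
All 4 guests are covered.

Yes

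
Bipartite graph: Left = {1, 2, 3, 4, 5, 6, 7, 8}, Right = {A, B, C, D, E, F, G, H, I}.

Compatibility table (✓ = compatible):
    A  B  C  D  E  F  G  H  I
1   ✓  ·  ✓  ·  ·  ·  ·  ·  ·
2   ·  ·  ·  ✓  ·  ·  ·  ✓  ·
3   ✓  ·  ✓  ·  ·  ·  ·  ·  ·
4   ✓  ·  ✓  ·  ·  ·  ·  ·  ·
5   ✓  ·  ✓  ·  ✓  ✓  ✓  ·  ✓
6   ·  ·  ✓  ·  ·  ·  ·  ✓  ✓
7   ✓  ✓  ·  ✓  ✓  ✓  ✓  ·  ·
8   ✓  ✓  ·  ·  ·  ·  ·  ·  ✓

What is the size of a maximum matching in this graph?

7

For example, pair 1-A, 2-D, 3-C, 5-E, 6-H, 7-G, 8-I.
The set {1, 3, 4} has only 2 neighbours ({A, C}), so by Hall's theorem at most 7 of the 8 left vertices can be matched.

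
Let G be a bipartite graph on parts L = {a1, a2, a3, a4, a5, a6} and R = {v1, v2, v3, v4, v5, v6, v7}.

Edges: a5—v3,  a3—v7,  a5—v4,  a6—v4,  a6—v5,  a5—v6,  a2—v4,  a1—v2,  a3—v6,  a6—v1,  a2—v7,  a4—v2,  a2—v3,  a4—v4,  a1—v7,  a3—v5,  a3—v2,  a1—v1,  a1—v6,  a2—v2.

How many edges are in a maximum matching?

6

A valid assignment of size 6: a1→v2, a2→v7, a3→v6, a4→v4, a5→v3, a6→v1.
All 6 left vertices are matched, so no larger matching exists.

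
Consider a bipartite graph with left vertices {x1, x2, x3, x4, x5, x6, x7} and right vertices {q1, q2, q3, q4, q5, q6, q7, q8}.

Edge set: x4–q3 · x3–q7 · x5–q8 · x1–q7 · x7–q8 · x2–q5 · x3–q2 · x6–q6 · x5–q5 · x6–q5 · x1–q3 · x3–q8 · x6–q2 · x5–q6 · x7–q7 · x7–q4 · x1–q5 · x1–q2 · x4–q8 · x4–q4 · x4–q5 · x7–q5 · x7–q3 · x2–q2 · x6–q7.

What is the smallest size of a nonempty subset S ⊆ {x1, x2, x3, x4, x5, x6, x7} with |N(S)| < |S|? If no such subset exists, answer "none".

A matching saturating every left vertex exists, for instance x1→q3, x2→q5, x3→q2, x4→q8, x5→q6, x6→q7, x7→q4.
By Hall's marriage theorem, this means |N(S)| ≥ |S| for every subset S, so no violating subset exists.

none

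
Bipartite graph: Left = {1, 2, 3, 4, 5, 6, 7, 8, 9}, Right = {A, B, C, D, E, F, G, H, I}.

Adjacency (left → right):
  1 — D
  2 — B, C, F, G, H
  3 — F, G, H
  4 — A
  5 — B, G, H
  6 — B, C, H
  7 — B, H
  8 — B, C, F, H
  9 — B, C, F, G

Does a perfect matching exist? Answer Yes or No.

The set {2, 3, 5, 6, 7, 8, 9} has only 5 neighbours ({B, C, F, G, H}), so by Hall's theorem at most 7 of the 9 left vertices can be matched.
Hence no matching covers every left vertex.

No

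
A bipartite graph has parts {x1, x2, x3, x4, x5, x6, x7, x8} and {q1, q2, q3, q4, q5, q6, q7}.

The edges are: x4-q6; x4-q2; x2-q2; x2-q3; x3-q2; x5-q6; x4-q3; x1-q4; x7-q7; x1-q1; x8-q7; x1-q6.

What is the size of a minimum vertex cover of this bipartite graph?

A maximum matching has 5 edges (e.g. x1–q4, x2–q3, x3–q2, x4–q6, x7–q7).
By König's theorem the minimum vertex cover has the same size. One such cover is {x1, q2, q3, q6, q7}.

5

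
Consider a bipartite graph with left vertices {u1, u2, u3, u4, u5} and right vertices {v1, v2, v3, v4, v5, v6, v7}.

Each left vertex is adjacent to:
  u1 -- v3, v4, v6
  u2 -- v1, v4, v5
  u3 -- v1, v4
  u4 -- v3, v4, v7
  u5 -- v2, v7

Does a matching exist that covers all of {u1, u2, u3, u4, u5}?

For example, pair u1→v6, u2→v4, u3→v1, u4→v7, u5→v2.
All 5 left vertices are covered.

Yes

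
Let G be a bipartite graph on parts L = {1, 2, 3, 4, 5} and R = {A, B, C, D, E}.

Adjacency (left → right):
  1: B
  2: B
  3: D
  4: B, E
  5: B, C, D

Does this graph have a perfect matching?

No

The set {1, 2} has only 1 neighbour ({B}), so by Hall's theorem at most 4 of the 5 left vertices can be matched.
Hence no matching covers every left vertex.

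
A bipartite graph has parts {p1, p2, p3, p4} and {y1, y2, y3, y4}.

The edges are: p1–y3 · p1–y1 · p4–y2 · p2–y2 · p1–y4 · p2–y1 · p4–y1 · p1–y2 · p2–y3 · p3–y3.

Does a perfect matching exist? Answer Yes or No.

A valid assignment of size 4: p1-y4, p2-y2, p3-y3, p4-y1.
All 4 left vertices are covered.

Yes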